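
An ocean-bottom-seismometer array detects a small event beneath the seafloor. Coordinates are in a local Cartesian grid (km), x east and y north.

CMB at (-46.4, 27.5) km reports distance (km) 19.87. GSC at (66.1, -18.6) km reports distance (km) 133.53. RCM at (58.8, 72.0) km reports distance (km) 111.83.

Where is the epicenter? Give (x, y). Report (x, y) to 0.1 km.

Circle about each station: (x + 46.4)² + (y − 27.5)² = 19.87²; (x − 66.1)² + (y + 18.6)² = 133.53²; (x − 58.8)² + (y − 72.0)² = 111.83².
Subtracting the CMB equation from the GSC and RCM equations removes the quadratic terms:
225.0 x − 92.2 y = -15629.48
210.4 x + 89.0 y = -6378.90
Solving the 2×2 system: x ≈ -50.2, y ≈ 47.0 km.

-50.2 km east, 47.0 km north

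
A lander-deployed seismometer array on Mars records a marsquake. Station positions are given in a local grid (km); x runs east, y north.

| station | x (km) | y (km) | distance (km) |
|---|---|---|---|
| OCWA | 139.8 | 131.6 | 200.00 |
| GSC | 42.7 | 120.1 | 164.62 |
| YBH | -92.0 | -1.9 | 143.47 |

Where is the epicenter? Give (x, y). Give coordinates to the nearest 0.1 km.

Circle about each station: (x − 139.8)² + (y − 131.6)² = 200.00²; (x − 42.7)² + (y − 120.1)² = 164.62²; (x + 92.0)² + (y + 1.9)² = 143.47².
Subtracting the OCWA equation from the GSC and YBH equations removes the quadratic terms:
-194.2 x − 23.0 y = -7715.04
-463.6 x − 267.0 y = -8978.63
Solving the 2×2 system: x ≈ 45.0, y ≈ -44.5 km.

(45.0, -44.5)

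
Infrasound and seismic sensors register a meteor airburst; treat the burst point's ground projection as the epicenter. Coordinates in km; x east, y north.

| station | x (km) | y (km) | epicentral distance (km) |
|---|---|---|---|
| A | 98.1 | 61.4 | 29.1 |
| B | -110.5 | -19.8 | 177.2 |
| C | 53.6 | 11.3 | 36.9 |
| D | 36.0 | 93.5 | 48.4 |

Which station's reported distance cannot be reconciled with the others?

A

Solve using three stations at a time. Using B, C, D (subtract circle equations pairwise → linear system) gives (x, y) ≈ (53.1, 48.2).
Distances from that point to each station vs reported:
  A: calculated 46.9 vs reported 29.1 → residual 17.8 km
  B: calculated 177.2 vs reported 177.2 → residual 0.0 km
  C: calculated 36.9 vs reported 36.9 → residual 0.0 km
  D: calculated 48.4 vs reported 48.4 → residual 0.0 km
B, C, D are mutually consistent (residuals ≈ 0); A is off by 17.8 km.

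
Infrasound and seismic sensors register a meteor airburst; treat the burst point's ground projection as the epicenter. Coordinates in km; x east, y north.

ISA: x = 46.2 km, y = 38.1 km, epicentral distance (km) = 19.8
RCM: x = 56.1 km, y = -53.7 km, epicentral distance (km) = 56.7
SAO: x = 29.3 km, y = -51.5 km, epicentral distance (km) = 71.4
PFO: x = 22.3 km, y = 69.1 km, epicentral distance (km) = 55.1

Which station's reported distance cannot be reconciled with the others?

RCM

Solve using three stations at a time. Using ISA, SAO, PFO (subtract circle equations pairwise → linear system) gives (x, y) ≈ (43.9, 18.4).
Distances from that point to each station vs reported:
  ISA: calculated 19.8 vs reported 19.8 → residual 0.0 km
  RCM: calculated 73.1 vs reported 56.7 → residual 16.4 km
  SAO: calculated 71.4 vs reported 71.4 → residual 0.0 km
  PFO: calculated 55.1 vs reported 55.1 → residual 0.0 km
ISA, SAO, PFO are mutually consistent (residuals ≈ 0); RCM is off by 16.4 km.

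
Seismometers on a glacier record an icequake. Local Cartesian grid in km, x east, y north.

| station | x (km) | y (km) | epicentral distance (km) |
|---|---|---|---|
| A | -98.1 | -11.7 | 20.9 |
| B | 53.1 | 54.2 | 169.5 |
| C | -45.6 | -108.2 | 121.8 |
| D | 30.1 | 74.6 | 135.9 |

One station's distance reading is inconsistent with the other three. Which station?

B

Solve using three stations at a time. Using A, C, D (subtract circle equations pairwise → linear system) gives (x, y) ≈ (-87.3, 6.2).
Distances from that point to each station vs reported:
  A: calculated 20.9 vs reported 20.9 → residual 0.0 km
  B: calculated 148.4 vs reported 169.5 → residual 21.1 km
  C: calculated 121.8 vs reported 121.8 → residual 0.0 km
  D: calculated 135.9 vs reported 135.9 → residual 0.0 km
A, C, D are mutually consistent (residuals ≈ 0); B is off by 21.1 km.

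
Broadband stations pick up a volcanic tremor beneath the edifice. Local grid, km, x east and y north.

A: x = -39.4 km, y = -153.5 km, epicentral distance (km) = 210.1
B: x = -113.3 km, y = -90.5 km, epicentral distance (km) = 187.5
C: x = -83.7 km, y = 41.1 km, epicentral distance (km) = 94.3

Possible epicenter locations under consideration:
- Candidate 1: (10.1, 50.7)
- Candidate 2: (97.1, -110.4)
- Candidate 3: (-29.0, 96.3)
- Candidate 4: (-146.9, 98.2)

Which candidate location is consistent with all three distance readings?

Candidate 1

For each candidate, compare |candidate − station| to the reported distance:
Candidate 1: residuals A 0.0, B 0.0, C 0.0 → max 0.0 km
Candidate 2: residuals A 67.0, B 23.8, C 141.6 → max 141.6 km
Candidate 3: residuals A 39.9, B 17.4, C 16.6 → max 39.9 km
Candidate 4: residuals A 63.6, B 4.2, C 9.1 → max 63.6 km
Only Candidate 1 has all residuals ≈ 0.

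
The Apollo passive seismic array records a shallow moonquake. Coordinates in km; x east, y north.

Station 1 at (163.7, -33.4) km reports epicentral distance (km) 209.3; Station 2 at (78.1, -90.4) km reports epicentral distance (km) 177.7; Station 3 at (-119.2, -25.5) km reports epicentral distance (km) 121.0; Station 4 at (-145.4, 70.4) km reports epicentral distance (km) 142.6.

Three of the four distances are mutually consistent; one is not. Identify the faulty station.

Solve using three stations at a time. Using Station 1, Station 2, Station 3 (subtract circle equations pairwise → linear system) gives (x, y) ≈ (-27.0, 52.9).
Distances from that point to each station vs reported:
  Station 1: calculated 209.3 vs reported 209.3 → residual 0.0 km
  Station 2: calculated 177.7 vs reported 177.7 → residual 0.0 km
  Station 3: calculated 121.0 vs reported 121.0 → residual 0.0 km
  Station 4: calculated 119.7 vs reported 142.6 → residual 22.9 km
Station 1, Station 2, Station 3 are mutually consistent (residuals ≈ 0); Station 4 is off by 22.9 km.

Station 4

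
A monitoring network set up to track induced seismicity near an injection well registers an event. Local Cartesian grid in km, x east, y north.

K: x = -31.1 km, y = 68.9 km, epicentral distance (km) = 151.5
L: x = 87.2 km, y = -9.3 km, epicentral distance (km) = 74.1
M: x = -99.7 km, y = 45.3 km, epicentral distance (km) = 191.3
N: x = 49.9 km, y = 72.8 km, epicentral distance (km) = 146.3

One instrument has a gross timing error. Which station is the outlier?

K

Solve using three stations at a time. Using L, M, N (subtract circle equations pairwise → linear system) gives (x, y) ≈ (50.2, -73.5).
Distances from that point to each station vs reported:
  K: calculated 164.0 vs reported 151.5 → residual 12.5 km
  L: calculated 74.1 vs reported 74.1 → residual 0.0 km
  M: calculated 191.3 vs reported 191.3 → residual 0.0 km
  N: calculated 146.3 vs reported 146.3 → residual 0.0 km
L, M, N are mutually consistent (residuals ≈ 0); K is off by 12.5 km.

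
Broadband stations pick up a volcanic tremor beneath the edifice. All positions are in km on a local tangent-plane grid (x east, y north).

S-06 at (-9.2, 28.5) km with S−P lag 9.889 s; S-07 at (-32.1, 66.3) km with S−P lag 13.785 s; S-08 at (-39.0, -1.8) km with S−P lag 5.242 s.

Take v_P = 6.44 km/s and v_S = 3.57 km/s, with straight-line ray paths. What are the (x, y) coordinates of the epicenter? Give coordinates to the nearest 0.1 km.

x ≈ -41.8 km, y ≈ -43.7 km

Distance from S−P lag: d = Δt · v_P v_S / (v_P − v_S) = Δt · (6.44·3.57)/(6.44−3.57) ≈ 8.0107·Δt.
So d_S-06 = 79.22, d_S-07 = 110.43, d_S-08 = 41.99 km.
Circle about each station: (x + 9.2)² + (y − 28.5)² = 79.22²; (x + 32.1)² + (y − 66.3)² = 110.43²; (x + 39.0)² + (y + 1.8)² = 41.99².
Subtracting pairs of circle equations eliminates x²+y² and gives linear equations (the radical axes):
-45.8 x + 75.6 y = -1389.77
-59.6 x − 60.6 y = 5140.00
Solving the 2×2 system: x ≈ -41.8, y ≈ -43.7 km.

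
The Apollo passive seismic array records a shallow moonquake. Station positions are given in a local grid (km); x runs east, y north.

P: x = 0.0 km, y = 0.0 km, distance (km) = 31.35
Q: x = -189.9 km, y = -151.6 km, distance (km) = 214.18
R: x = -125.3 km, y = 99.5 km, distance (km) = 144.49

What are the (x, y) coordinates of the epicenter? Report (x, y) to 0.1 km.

Circle about each station: x² + y² = 31.35²; (x + 189.9)² + (y + 151.6)² = 214.18²; (x + 125.3)² + (y − 99.5)² = 144.49².
Subtracting pairs of circle equations eliminates x²+y² and gives linear equations (the radical axes):
-379.8 x − 303.2 y = 14154.32
-250.6 x + 199.0 y = 5705.80
Solving the 2×2 system: x ≈ -30.0, y ≈ -9.1 km.
Check against P (with the unrounded x, y): √(x²+y²) = 31.35 ≈ 31.35 km. ✓

-30.0 km east, -9.1 km north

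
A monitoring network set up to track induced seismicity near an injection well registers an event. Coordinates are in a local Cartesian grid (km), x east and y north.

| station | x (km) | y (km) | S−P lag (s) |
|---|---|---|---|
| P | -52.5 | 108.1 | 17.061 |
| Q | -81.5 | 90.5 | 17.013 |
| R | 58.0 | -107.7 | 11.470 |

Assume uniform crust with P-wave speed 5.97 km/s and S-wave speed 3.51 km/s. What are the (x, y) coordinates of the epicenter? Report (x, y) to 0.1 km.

Distance from S−P lag: d = Δt · v_P v_S / (v_P − v_S) = Δt · (5.97·3.51)/(5.97−3.51) ≈ 8.5182·Δt.
So d_P = 145.33, d_Q = 144.92, d_R = 97.70 km.
Circle about each station: (x + 52.5)² + (y − 108.1)² = 145.33²; (x + 81.5)² + (y − 90.5)² = 144.92²; (x − 58.0)² + (y + 107.7)² = 97.70².
Subtracting pairs of circle equations eliminates x²+y² and gives linear equations (the radical axes):
-58.0 x − 35.2 y = 509.64
221.0 x − 431.6 y = 12096.95
Solving the 2×2 system: x ≈ 6.3, y ≈ -24.8 km.

6.3 km east, -24.8 km north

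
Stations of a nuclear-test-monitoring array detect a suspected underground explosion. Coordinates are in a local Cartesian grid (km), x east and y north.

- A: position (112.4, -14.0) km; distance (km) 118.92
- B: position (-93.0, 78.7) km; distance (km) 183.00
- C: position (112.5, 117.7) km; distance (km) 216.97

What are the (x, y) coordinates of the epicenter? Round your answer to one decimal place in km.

Circle about each station: (x − 112.4)² + (y + 14.0)² = 118.92²; (x + 93.0)² + (y − 78.7)² = 183.00²; (x − 112.5)² + (y − 117.7)² = 216.97².
Subtracting pairs of circle equations eliminates x²+y² and gives linear equations (the radical axes):
-410.8 x + 185.4 y = -17334.10
0.2 x + 263.4 y = -19254.23
Solving the 2×2 system: x ≈ 9.2, y ≈ -73.1 km.
Check against A (with the unrounded x, y): √((x − 112.4)²+(y + 14.0)²) = 118.93 ≈ 118.92 km. ✓

9.2 km east, -73.1 km north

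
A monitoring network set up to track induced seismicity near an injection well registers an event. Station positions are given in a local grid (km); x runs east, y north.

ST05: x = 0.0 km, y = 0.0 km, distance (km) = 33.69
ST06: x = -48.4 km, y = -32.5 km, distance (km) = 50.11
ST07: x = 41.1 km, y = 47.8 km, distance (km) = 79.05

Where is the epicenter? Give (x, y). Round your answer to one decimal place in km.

Circle about each station: x² + y² = 33.69²; (x + 48.4)² + (y + 32.5)² = 50.11²; (x − 41.1)² + (y − 47.8)² = 79.05².
Subtracting the ST05 equation from the ST06 and ST07 equations removes the quadratic terms:
-96.8 x − 65.0 y = 2022.81
82.2 x + 95.6 y = -1139.84
Solving the 2×2 system: x ≈ -30.5, y ≈ 14.3 km.

(-30.5, 14.3)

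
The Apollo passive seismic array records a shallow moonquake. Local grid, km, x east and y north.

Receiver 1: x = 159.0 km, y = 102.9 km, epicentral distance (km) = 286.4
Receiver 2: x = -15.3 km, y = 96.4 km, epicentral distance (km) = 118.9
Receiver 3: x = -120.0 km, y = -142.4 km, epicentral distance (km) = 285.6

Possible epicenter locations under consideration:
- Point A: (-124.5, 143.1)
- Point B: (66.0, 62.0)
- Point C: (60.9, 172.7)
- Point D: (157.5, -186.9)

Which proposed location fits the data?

For each candidate, compare |candidate − station| to the reported distance:
Point A: residuals Receiver 1 0.1, Receiver 2 0.1, Receiver 3 0.1 → max 0.1 km
Point B: residuals Receiver 1 184.8, Receiver 2 30.6, Receiver 3 9.2 → max 184.8 km
Point C: residuals Receiver 1 166.0, Receiver 2 11.1, Receiver 3 77.7 → max 166.0 km
Point D: residuals Receiver 1 3.4, Receiver 2 212.9, Receiver 3 4.6 → max 212.9 km
Only Point A has all residuals ≈ 0.

Point A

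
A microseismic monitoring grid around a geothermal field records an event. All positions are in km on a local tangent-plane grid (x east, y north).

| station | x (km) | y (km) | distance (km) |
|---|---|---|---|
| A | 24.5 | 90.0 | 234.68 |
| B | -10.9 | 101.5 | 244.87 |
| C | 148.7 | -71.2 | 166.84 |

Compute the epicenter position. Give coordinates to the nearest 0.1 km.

(-1.8, -143.2)

Circle about each station: (x − 24.5)² + (y − 90.0)² = 234.68²; (x + 10.9)² + (y − 101.5)² = 244.87²; (x − 148.7)² + (y + 71.2)² = 166.84².
Subtracting the A equation from the B and C equations removes the quadratic terms:
-70.8 x + 23.0 y = -3165.80
248.4 x − 322.4 y = 45720.00
Solving the 2×2 system: x ≈ -1.8, y ≈ -143.2 km.
Check against A (with the unrounded x, y): √((x − 24.5)²+(y − 90.0)²) = 234.68 ≈ 234.68 km. ✓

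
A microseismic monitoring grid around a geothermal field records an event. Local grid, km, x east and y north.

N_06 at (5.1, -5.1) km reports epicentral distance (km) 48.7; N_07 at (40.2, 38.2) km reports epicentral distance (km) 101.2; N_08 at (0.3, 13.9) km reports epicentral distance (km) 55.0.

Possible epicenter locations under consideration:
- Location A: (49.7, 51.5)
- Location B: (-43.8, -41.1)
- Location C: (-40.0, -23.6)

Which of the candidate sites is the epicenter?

For each candidate, compare |candidate − station| to the reported distance:
Location A: residuals N_06 23.4, N_07 84.9, N_08 7.1 → max 84.9 km
Location B: residuals N_06 12.0, N_07 14.3, N_08 15.5 → max 15.5 km
Location C: residuals N_06 0.0, N_07 0.0, N_08 0.0 → max 0.0 km
Only Location C has all residuals ≈ 0.

Location C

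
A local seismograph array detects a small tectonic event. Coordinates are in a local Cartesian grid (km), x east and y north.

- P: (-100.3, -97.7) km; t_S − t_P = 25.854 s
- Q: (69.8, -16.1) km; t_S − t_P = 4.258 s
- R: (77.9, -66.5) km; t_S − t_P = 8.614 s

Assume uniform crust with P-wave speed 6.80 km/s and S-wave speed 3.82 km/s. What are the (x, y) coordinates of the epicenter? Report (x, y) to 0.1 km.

(100.2, 5.2)

Distance from S−P lag: d = Δt · v_P v_S / (v_P − v_S) = Δt · (6.80·3.82)/(6.80−3.82) ≈ 8.7168·Δt.
So d_P = 225.36, d_Q = 37.12, d_R = 75.09 km.
Circle about each station: (x + 100.3)² + (y + 97.7)² = 225.36²; (x − 69.8)² + (y + 16.1)² = 37.12²; (x − 77.9)² + (y + 66.5)² = 75.09².
Subtracting the P equation from the Q and R equations removes the quadratic terms:
340.2 x + 163.2 y = 34935.11
356.4 x + 62.4 y = 36033.90
Solving the 2×2 system: x ≈ 100.2, y ≈ 5.2 km.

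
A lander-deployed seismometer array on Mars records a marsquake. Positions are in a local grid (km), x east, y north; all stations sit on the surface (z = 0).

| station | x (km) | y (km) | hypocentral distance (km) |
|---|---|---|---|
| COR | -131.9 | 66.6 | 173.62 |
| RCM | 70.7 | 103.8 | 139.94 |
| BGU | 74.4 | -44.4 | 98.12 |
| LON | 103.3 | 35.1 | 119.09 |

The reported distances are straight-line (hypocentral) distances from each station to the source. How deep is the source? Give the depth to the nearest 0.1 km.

65.0 km

Each station gives a sphere (x−x_i)² + (y−y_i)² + z² = d_i² (stations at z=0).
Subtracting the COR sphere from RCM and BGU: z² cancels, leaving linear equations in x and y:
405.2 x + 74.4 y = 4500.46
412.6 x − 222.0 y = 6189.92
Solving: x ≈ 12.098, y ≈ -5.398 km (keep extra digits for the depth step; rounded: 12.1, -5.4).
Then from the COR sphere: z² = 173.62² − (x + 131.9)² − (y − 66.6)² with x = 12.098, y = -5.398, so z ≈ 64.998 ≈ 65.0 km.
Check against LON (with the unrounded solution): distance 119.09 ≈ 119.09 km. ✓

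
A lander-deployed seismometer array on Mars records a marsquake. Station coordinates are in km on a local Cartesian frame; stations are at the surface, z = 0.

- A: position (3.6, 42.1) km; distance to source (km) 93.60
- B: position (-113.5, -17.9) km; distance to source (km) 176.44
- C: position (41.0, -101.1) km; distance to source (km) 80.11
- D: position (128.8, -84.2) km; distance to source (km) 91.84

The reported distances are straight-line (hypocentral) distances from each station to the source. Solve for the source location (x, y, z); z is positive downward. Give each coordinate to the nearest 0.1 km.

(60.9, -27.6, 24.9)

Each station gives a sphere (x−x_i)² + (y−y_i)² + z² = d_i² (stations at z=0).
Subtracting the A sphere from B and C: z² cancels, leaving linear equations in x and y:
-234.2 x − 120.0 y = -10952.82
74.8 x − 286.4 y = 12460.19
Solving: x ≈ 60.908, y ≈ -27.599 km (keep extra digits for the depth step; rounded: 60.9, -27.6).
Then from the A sphere: z² = 93.60² − (x − 3.6)² − (y − 42.1)² with x = 60.908, y = -27.599, so z ≈ 24.876 ≈ 24.9 km.
Check against D (with the unrounded solution): distance 91.83 ≈ 91.84 km. ✓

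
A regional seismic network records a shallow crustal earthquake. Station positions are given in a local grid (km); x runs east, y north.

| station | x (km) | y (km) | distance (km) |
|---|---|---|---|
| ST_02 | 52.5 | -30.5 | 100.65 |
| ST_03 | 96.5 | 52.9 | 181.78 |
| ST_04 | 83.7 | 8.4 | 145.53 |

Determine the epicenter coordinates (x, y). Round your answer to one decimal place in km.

Circle about each station: (x − 52.5)² + (y + 30.5)² = 100.65²; (x − 96.5)² + (y − 52.9)² = 181.78²; (x − 83.7)² + (y − 8.4)² = 145.53².
Subtracting pairs of circle equations eliminates x²+y² and gives linear equations (the radical axes):
88.0 x + 166.8 y = -14489.39
62.4 x + 77.8 y = -7658.81
Solving the 2×2 system: x ≈ -42.2, y ≈ -64.6 km.

(-42.2, -64.6)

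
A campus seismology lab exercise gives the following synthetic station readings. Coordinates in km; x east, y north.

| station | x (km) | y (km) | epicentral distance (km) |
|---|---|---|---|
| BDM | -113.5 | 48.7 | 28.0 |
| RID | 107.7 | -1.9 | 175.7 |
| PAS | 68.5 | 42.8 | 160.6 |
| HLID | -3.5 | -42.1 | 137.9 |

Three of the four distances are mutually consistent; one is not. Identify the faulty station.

Solve using three stations at a time. Using BDM, PAS, HLID (subtract circle equations pairwise → linear system) gives (x, y) ≈ (-90.6, 64.8).
Distances from that point to each station vs reported:
  BDM: calculated 28.0 vs reported 28.0 → residual 0.0 km
  RID: calculated 209.2 vs reported 175.7 → residual 33.5 km
  PAS: calculated 160.6 vs reported 160.6 → residual 0.0 km
  HLID: calculated 137.9 vs reported 137.9 → residual 0.0 km
BDM, PAS, HLID are mutually consistent (residuals ≈ 0); RID is off by 33.5 km.

RID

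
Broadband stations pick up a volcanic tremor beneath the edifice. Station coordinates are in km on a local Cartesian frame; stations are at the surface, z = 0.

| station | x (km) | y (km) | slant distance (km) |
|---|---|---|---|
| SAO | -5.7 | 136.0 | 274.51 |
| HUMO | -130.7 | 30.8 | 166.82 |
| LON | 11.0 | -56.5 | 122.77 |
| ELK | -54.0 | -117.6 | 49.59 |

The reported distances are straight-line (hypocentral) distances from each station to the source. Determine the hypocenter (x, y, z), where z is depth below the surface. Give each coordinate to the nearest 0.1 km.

Each station gives a sphere (x−x_i)² + (y−y_i)² + z² = d_i² (stations at z=0).
Subtracting the SAO sphere from HUMO and LON: z² cancels, leaving linear equations in x and y:
-250.0 x − 210.4 y = 47029.47
33.4 x − 385.0 y = 45068.03
Solving: x ≈ -83.504, y ≈ -124.304 km (keep extra digits for the depth step; rounded: -83.5, -124.3).
Then from the SAO sphere: z² = 274.51² − (x + 5.7)² − (y − 136.0)² with x = -83.504, y = -124.304, so z ≈ 39.295 ≈ 39.3 km.

x ≈ -83.5 km, y ≈ -124.3 km, depth ≈ 39.3 km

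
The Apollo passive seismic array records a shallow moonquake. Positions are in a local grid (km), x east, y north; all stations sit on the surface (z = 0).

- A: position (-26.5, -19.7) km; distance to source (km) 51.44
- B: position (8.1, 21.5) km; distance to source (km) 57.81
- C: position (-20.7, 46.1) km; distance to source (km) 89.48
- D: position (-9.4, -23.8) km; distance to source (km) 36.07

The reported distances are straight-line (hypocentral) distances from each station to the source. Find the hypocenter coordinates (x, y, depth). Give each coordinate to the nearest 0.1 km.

Each station gives a sphere (x−x_i)² + (y−y_i)² + z² = d_i² (stations at z=0).
Subtracting the A sphere from B and C: z² cancels, leaving linear equations in x and y:
69.2 x + 82.4 y = -1258.40
11.6 x + 131.6 y = -3897.24
Solving: x ≈ 19.081, y ≈ -31.296 km (keep extra digits for the depth step; rounded: 19.1, -31.3).
Then from the A sphere: z² = 51.44² − (x + 26.5)² − (y + 19.7)² with x = 19.081, y = -31.296, so z ≈ 20.832 ≈ 20.8 km.

x ≈ 19.1 km, y ≈ -31.3 km, depth ≈ 20.8 km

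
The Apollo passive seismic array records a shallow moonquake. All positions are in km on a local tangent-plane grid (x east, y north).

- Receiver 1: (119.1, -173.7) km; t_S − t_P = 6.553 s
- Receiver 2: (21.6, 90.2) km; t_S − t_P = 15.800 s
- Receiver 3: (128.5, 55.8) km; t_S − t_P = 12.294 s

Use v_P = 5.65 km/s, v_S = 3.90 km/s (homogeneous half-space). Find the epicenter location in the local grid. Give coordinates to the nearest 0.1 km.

x ≈ 94.0 km, y ≈ -95.1 km

Distance from S−P lag: d = Δt · v_P v_S / (v_P − v_S) = Δt · (5.65·3.90)/(5.65−3.90) ≈ 12.5914·Δt.
So d_Receiver 1 = 82.51, d_Receiver 2 = 198.94, d_Receiver 3 = 154.80 km.
Circle about each station: (x − 119.1)² + (y + 173.7)² = 82.51²; (x − 21.6)² + (y − 90.2)² = 198.94²; (x − 128.5)² + (y − 55.8)² = 154.80².
Subtracting pairs of circle equations eliminates x²+y² and gives linear equations (the radical axes):
-195.0 x + 527.8 y = -68523.12
18.8 x + 459.0 y = -41885.75
Solving the 2×2 system: x ≈ 94.0, y ≈ -95.1 km.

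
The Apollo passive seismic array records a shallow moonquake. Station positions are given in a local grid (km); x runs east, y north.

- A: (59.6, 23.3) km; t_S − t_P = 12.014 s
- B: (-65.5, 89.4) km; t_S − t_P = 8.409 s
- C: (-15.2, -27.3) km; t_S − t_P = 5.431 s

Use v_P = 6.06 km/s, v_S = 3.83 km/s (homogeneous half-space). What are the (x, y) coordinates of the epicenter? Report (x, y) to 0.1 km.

(-63.6, 1.9)

Distance from S−P lag: d = Δt · v_P v_S / (v_P − v_S) = Δt · (6.06·3.83)/(6.06−3.83) ≈ 10.4080·Δt.
So d_A = 125.04, d_B = 87.52, d_C = 56.53 km.
Circle about each station: (x − 59.6)² + (y − 23.3)² = 125.04²; (x + 65.5)² + (y − 89.4)² = 87.52²; (x + 15.2)² + (y + 27.3)² = 56.53².
Subtracting pairs of circle equations eliminates x²+y² and gives linear equations (the radical axes):
-250.2 x + 132.2 y = 16162.81
-149.6 x − 101.2 y = 9320.64
Solving the 2×2 system: x ≈ -63.6, y ≈ 1.9 km.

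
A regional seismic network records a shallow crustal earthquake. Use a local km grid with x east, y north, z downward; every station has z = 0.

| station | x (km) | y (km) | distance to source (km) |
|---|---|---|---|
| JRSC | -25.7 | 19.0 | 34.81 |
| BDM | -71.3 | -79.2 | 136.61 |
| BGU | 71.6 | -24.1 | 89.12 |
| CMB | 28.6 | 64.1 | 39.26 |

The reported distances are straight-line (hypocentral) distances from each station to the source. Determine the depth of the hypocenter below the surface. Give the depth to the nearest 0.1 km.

8.1 km

Each station gives a sphere (x−x_i)² + (y−y_i)² + z² = d_i² (stations at z=0).
Subtracting the JRSC sphere from BDM and BGU: z² cancels, leaving linear equations in x and y:
-91.2 x − 196.4 y = -7115.72
194.6 x − 86.2 y = -2044.76
Solving: x ≈ 4.596, y ≈ 34.097 km (keep extra digits for the depth step; rounded: 4.6, 34.1).
Then from the JRSC sphere: z² = 34.81² − (x + 25.7)² − (y − 19.0)² with x = 4.596, y = 34.097, so z ≈ 8.122 ≈ 8.1 km.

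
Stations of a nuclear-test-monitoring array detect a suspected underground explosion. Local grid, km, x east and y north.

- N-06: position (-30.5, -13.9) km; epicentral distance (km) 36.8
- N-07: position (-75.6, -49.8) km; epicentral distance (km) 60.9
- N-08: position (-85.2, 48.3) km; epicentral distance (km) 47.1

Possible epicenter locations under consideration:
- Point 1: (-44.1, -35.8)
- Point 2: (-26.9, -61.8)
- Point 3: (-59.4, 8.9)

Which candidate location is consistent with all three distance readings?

Point 3

For each candidate, compare |candidate − station| to the reported distance:
Point 1: residuals N-06 11.0, N-07 26.4, N-08 46.5 → max 46.5 km
Point 2: residuals N-06 11.2, N-07 10.7, N-08 77.5 → max 77.5 km
Point 3: residuals N-06 0.0, N-07 0.0, N-08 0.0 → max 0.0 km
Only Point 3 has all residuals ≈ 0.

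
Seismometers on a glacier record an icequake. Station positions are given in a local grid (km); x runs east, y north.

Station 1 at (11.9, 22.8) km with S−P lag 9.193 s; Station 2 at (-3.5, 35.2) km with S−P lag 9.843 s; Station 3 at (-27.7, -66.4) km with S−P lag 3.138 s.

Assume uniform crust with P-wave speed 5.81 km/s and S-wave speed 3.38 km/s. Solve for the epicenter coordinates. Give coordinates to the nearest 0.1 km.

(-26.0, -41.1)

Distance from S−P lag: d = Δt · v_P v_S / (v_P − v_S) = Δt · (5.81·3.38)/(5.81−3.38) ≈ 8.0814·Δt.
So d_Station 1 = 74.29, d_Station 2 = 79.55, d_Station 3 = 25.36 km.
Circle about each station: (x − 11.9)² + (y − 22.8)² = 74.29²; (x + 3.5)² + (y − 35.2)² = 79.55²; (x + 27.7)² + (y + 66.4)² = 25.36².
Subtracting the Station 1 equation from the Station 2 and Station 3 equations removes the quadratic terms:
-30.8 x + 24.8 y = -219.36
-79.2 x − 178.4 y = 9390.67
Solving the 2×2 system: x ≈ -26.0, y ≈ -41.1 km.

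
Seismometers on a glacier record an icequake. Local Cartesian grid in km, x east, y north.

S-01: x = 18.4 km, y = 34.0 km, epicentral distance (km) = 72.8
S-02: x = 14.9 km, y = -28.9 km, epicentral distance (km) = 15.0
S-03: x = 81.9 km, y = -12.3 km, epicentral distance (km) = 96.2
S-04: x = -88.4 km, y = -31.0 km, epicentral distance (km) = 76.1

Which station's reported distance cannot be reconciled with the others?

S-02

Solve using three stations at a time. Using S-01, S-03, S-04 (subtract circle equations pairwise → linear system) gives (x, y) ≈ (-12.3, -32.1).
Distances from that point to each station vs reported:
  S-01: calculated 72.8 vs reported 72.8 → residual 0.0 km
  S-02: calculated 27.4 vs reported 15.0 → residual 12.4 km
  S-03: calculated 96.2 vs reported 96.2 → residual 0.0 km
  S-04: calculated 76.1 vs reported 76.1 → residual 0.0 km
S-01, S-03, S-04 are mutually consistent (residuals ≈ 0); S-02 is off by 12.4 km.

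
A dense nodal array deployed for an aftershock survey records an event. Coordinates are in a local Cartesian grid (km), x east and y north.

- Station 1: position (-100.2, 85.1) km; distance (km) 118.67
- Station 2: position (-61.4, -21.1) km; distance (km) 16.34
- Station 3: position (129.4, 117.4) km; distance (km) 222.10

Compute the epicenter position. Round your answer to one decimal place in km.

-45.1 km east, -20.0 km north

Circle about each station: (x + 100.2)² + (y − 85.1)² = 118.67²; (x + 61.4)² + (y + 21.1)² = 16.34²; (x − 129.4)² + (y − 117.4)² = 222.10².
Subtracting the Station 1 equation from the Station 2 and Station 3 equations removes the quadratic terms:
77.6 x − 212.4 y = 748.69
459.2 x + 64.6 y = -22000.77
Solving the 2×2 system: x ≈ -45.1, y ≈ -20.0 km.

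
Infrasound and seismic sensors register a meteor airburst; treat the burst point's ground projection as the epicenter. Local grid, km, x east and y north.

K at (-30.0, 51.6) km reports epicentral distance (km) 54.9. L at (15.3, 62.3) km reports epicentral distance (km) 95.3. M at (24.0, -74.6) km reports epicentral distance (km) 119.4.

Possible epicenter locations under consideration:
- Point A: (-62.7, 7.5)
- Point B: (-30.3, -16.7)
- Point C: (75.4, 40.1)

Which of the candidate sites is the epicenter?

Point A

For each candidate, compare |candidate − station| to the reported distance:
Point A: residuals K 0.0, L 0.0, M 0.0 → max 0.0 km
Point B: residuals K 13.4, L 4.1, M 40.0 → max 40.0 km
Point C: residuals K 51.1, L 31.2, M 6.3 → max 51.1 km
Only Point A has all residuals ≈ 0.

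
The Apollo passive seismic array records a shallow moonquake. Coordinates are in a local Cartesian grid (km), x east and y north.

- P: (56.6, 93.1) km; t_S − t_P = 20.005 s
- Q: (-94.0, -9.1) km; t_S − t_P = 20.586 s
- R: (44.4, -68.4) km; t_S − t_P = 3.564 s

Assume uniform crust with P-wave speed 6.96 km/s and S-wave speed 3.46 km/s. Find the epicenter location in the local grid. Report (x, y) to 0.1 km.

43.3 km east, -43.9 km north

Distance from S−P lag: d = Δt · v_P v_S / (v_P − v_S) = Δt · (6.96·3.46)/(6.96−3.46) ≈ 6.8805·Δt.
So d_P = 137.64, d_Q = 141.64, d_R = 24.52 km.
Circle about each station: (x − 56.6)² + (y − 93.1)² = 137.64²; (x + 94.0)² + (y + 9.1)² = 141.64²; (x − 44.4)² + (y + 68.4)² = 24.52².
Subtracting the P equation from the Q and R equations removes the quadratic terms:
-301.2 x − 204.4 y = -4069.48
-24.4 x − 323.0 y = 13122.29
Solving the 2×2 system: x ≈ 43.3, y ≈ -43.9 km.
Check against P (with the unrounded x, y): √((x − 56.6)²+(y − 93.1)²) = 137.64 ≈ 137.64 km. ✓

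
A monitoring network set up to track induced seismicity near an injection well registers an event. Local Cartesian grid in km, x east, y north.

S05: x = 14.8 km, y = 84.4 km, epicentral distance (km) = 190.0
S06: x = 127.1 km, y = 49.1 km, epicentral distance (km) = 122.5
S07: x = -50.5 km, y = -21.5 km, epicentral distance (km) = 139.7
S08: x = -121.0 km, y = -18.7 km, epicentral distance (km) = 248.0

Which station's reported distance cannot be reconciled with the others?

S07

Solve using three stations at a time. Using S05, S06, S08 (subtract circle equations pairwise → linear system) gives (x, y) ≈ (120.9, -73.1).
Distances from that point to each station vs reported:
  S05: calculated 189.9 vs reported 190.0 → residual 0.1 km
  S06: calculated 122.4 vs reported 122.5 → residual 0.1 km
  S07: calculated 179.0 vs reported 139.7 → residual 39.3 km
  S08: calculated 247.9 vs reported 248.0 → residual 0.1 km
S05, S06, S08 are mutually consistent (residuals ≈ 0); S07 is off by 39.3 km.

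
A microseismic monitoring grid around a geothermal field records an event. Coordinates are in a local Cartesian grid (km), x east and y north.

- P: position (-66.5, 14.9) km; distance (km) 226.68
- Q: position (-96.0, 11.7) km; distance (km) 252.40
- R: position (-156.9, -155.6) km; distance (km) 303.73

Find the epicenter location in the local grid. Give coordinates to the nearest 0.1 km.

x ≈ 138.0 km, y ≈ -82.9 km

Circle about each station: (x + 66.5)² + (y − 14.9)² = 226.68²; (x + 96.0)² + (y − 11.7)² = 252.40²; (x + 156.9)² + (y + 155.6)² = 303.73².
Subtracting the P equation from the Q and R equations removes the quadratic terms:
-59.0 x − 6.4 y = -7613.31
-180.8 x − 341.0 y = 3316.62
Solving the 2×2 system: x ≈ 138.0, y ≈ -82.9 km.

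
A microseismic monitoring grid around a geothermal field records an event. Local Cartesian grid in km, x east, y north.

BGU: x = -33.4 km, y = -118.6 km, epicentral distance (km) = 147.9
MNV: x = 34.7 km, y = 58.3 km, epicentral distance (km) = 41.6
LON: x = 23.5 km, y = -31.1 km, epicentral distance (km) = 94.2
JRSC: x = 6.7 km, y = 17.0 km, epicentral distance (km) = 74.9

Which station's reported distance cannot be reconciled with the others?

BGU

Solve using three stations at a time. Using MNV, LON, JRSC (subtract circle equations pairwise → linear system) gives (x, y) ≈ (75.0, 47.8).
Distances from that point to each station vs reported:
  BGU: calculated 198.6 vs reported 147.9 → residual 50.7 km
  MNV: calculated 41.7 vs reported 41.6 → residual 0.1 km
  LON: calculated 94.2 vs reported 94.2 → residual 0.0 km
  JRSC: calculated 74.9 vs reported 74.9 → residual 0.0 km
MNV, LON, JRSC are mutually consistent (residuals ≈ 0); BGU is off by 50.7 km.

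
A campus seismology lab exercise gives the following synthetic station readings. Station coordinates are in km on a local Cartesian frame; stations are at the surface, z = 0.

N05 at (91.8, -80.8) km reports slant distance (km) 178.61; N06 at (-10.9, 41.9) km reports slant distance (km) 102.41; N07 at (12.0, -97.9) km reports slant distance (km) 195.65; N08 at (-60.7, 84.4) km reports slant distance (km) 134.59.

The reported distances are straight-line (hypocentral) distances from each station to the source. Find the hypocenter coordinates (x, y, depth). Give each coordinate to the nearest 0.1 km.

Each station gives a sphere (x−x_i)² + (y−y_i)² + z² = d_i² (stations at z=0).
Subtracting the N05 sphere from N06 and N07: z² cancels, leaving linear equations in x and y:
-205.4 x + 245.4 y = 8332.26
-159.6 x − 34.2 y = -11604.86
Solving: x ≈ 55.485, y ≈ 80.395 km (keep extra digits for the depth step; rounded: 55.5, 80.4).
Then from the N05 sphere: z² = 178.61² − (x − 91.8)² − (y + 80.8)² with x = 55.485, y = 80.395, so z ≈ 67.815 ≈ 67.8 km.

x ≈ 55.5 km, y ≈ 80.4 km, depth ≈ 67.8 km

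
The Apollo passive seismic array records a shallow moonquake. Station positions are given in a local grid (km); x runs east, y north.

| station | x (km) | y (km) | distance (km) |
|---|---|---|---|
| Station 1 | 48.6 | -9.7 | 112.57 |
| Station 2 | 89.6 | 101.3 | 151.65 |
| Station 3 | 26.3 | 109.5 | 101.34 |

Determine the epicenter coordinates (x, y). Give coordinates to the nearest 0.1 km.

x ≈ -50.6 km, y ≈ 43.5 km

Circle about each station: (x − 48.6)² + (y + 9.7)² = 112.57²; (x − 89.6)² + (y − 101.3)² = 151.65²; (x − 26.3)² + (y − 109.5)² = 101.34².
Subtracting pairs of circle equations eliminates x²+y² and gives linear equations (the radical axes):
82.0 x + 222.0 y = 5508.08
-44.6 x + 238.4 y = 12628.10
Solving the 2×2 system: x ≈ -50.6, y ≈ 43.5 km.
Check against Station 1 (with the unrounded x, y): √((x − 48.6)²+(y + 9.7)²) = 112.57 ≈ 112.57 km. ✓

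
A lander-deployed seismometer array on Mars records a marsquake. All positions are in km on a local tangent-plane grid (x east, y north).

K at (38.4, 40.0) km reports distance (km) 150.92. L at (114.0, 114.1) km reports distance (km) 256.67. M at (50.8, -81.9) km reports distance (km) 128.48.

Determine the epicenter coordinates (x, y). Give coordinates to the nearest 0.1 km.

x ≈ -75.6 km, y ≈ -58.9 km

Circle about each station: (x − 38.4)² + (y − 40.0)² = 150.92²; (x − 114.0)² + (y − 114.1)² = 256.67²; (x − 50.8)² + (y + 81.9)² = 128.48².
Subtracting the K equation from the L and M equations removes the quadratic terms:
151.2 x + 148.2 y = -20162.39
24.8 x − 243.8 y = 12483.43
Solving the 2×2 system: x ≈ -75.6, y ≈ -58.9 km.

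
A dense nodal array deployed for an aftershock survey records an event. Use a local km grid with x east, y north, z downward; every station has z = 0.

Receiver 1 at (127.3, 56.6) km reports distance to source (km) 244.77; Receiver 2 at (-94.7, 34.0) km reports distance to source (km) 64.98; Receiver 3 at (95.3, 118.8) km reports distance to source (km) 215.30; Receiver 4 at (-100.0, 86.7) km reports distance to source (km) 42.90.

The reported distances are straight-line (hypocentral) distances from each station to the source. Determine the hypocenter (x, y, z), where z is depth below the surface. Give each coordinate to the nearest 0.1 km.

Each station gives a sphere (x−x_i)² + (y−y_i)² + z² = d_i² (stations at z=0).
Subtracting the Receiver 1 sphere from Receiver 2 and Receiver 3: z² cancels, leaving linear equations in x and y:
-444.0 x − 45.2 y = 46405.19
-64.0 x + 124.4 y = 17344.94
Solving: x ≈ -112.802, y ≈ 81.395 km (keep extra digits for the depth step; rounded: -112.8, 81.4).
Then from the Receiver 1 sphere: z² = 244.77² − (x − 127.3)² − (y − 56.6)² with x = -112.802, y = 81.395, so z ≈ 40.603 ≈ 40.6 km.
Check against Receiver 4 (with the unrounded solution): distance 42.90 ≈ 42.90 km. ✓

(-112.8, 81.4, 40.6)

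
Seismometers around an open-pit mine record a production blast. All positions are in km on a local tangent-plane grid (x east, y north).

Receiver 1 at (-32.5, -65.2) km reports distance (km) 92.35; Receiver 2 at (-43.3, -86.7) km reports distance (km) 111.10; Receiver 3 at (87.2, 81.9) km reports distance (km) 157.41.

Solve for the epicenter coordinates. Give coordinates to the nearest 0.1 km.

(-58.9, 23.3)

Circle about each station: (x + 32.5)² + (y + 65.2)² = 92.35²; (x + 43.3)² + (y + 86.7)² = 111.10²; (x − 87.2)² + (y − 81.9)² = 157.41².
Subtracting pairs of circle equations eliminates x²+y² and gives linear equations (the radical axes):
-21.6 x − 43.0 y = 269.80
239.4 x + 294.2 y = -7245.23
Solving the 2×2 system: x ≈ -58.9, y ≈ 23.3 km.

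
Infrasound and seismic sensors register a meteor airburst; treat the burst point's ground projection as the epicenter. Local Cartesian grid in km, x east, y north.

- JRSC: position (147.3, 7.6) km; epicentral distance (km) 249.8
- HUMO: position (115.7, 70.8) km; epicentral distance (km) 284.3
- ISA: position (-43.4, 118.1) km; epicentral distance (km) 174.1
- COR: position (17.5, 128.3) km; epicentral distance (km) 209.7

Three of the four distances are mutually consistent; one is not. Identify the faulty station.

Solve using three stations at a time. Using JRSC, ISA, COR (subtract circle equations pairwise → linear system) gives (x, y) ≈ (-96.4, -48.1).
Distances from that point to each station vs reported:
  JRSC: calculated 250.0 vs reported 249.8 → residual 0.2 km
  HUMO: calculated 243.2 vs reported 284.3 → residual 41.1 km
  ISA: calculated 174.4 vs reported 174.1 → residual 0.3 km
  COR: calculated 210.0 vs reported 209.7 → residual 0.3 km
JRSC, ISA, COR are mutually consistent (residuals ≈ 0); HUMO is off by 41.1 km.

HUMO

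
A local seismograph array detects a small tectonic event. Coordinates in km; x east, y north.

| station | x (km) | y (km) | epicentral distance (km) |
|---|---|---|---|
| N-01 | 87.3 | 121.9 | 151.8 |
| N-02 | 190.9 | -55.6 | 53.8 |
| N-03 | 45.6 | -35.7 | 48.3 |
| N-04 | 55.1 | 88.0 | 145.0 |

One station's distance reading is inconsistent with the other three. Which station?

N-03

Solve using three stations at a time. Using N-01, N-02, N-04 (subtract circle equations pairwise → linear system) gives (x, y) ≈ (161.5, -10.6).
Distances from that point to each station vs reported:
  N-01: calculated 151.8 vs reported 151.8 → residual 0.0 km
  N-02: calculated 53.8 vs reported 53.8 → residual 0.0 km
  N-03: calculated 118.6 vs reported 48.3 → residual 70.3 km
  N-04: calculated 145.0 vs reported 145.0 → residual 0.0 km
N-01, N-02, N-04 are mutually consistent (residuals ≈ 0); N-03 is off by 70.3 km.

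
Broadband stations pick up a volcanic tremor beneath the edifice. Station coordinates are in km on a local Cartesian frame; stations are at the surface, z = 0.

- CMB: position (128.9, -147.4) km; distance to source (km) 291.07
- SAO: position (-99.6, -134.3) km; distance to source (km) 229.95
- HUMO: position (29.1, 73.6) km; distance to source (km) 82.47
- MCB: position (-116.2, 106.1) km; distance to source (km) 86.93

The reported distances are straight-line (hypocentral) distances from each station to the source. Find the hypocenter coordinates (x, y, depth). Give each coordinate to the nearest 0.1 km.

x ≈ -42.1 km, y ≈ 84.7 km, depth ≈ 40.1 km

Each station gives a sphere (x−x_i)² + (y−y_i)² + z² = d_i² (stations at z=0).
Subtracting the CMB sphere from SAO and HUMO: z² cancels, leaving linear equations in x and y:
-457.0 x + 26.2 y = 21459.42
-199.6 x + 442.0 y = 45842.24
Solving: x ≈ -42.101, y ≈ 84.703 km (keep extra digits for the depth step; rounded: -42.1, 84.7).
Then from the CMB sphere: z² = 291.07² − (x − 128.9)² − (y + 147.4)² with x = -42.101, y = 84.703, so z ≈ 40.107 ≈ 40.1 km.
Check against MCB (with the unrounded solution): distance 86.93 ≈ 86.93 km. ✓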